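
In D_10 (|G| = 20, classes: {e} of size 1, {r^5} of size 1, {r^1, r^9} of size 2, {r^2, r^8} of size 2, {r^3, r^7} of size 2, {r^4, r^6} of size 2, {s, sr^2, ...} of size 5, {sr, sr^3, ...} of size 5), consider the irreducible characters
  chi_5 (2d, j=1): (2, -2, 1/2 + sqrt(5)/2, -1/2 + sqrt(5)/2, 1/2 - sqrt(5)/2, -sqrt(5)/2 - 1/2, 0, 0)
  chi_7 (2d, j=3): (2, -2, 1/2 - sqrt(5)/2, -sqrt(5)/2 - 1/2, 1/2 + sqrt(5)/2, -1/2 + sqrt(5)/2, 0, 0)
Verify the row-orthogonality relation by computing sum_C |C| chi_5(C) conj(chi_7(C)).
Sum = 0; so <chi_5, chi_7> = 0 (distinct irreducibles are orthogonal).

Working: Compute term by term over conjugacy classes (|C| * chi_5(C) * conj(chi_7(C))):
  1*(2)*conj(2) + 1*(-2)*conj(-2) + 2*(1/2 + sqrt(5)/2)*conj(1/2 - sqrt(5)/2) + 2*(-1/2 + sqrt(5)/2)*conj(-sqrt(5)/2 - 1/2) + 2*(1/2 - sqrt(5)/2)*conj(1/2 + sqrt(5)/2) + 2*(-sqrt(5)/2 - 1/2)*conj(-1/2 + sqrt(5)/2) + 5*(0)*conj(0) + 5*(0)*conj(0)
  = (4) + (4) + (-2) + (-2) + (-2) + (-2) + (0) + (0)
  = 0.
Dividing by |G| = 20 gives 0/20 = 0, matching the row-orthogonality relation <chi_5, chi_7> = [chi_5 = chi_7].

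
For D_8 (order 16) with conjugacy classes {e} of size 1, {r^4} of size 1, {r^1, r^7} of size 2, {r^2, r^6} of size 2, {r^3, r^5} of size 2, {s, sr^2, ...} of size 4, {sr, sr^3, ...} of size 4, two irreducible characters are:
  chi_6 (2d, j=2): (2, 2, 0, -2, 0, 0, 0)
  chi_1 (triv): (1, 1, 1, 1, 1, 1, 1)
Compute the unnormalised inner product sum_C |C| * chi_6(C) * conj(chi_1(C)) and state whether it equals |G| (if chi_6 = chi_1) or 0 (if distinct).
Sum = 0; so <chi_6, chi_1> = 0 (distinct irreducibles are orthogonal).

Compute term by term over conjugacy classes (|C| * chi_6(C) * conj(chi_1(C))):
  1*(2)*conj(1) + 1*(2)*conj(1) + 2*(0)*conj(1) + 2*(-2)*conj(1) + 2*(0)*conj(1) + 4*(0)*conj(1) + 4*(0)*conj(1)
  = (2) + (2) + (0) + (-4) + (0) + (0) + (0)
  = 0.
Dividing by |G| = 16 gives 0/16 = 0, matching the row-orthogonality relation <chi_6, chi_1> = [chi_6 = chi_1].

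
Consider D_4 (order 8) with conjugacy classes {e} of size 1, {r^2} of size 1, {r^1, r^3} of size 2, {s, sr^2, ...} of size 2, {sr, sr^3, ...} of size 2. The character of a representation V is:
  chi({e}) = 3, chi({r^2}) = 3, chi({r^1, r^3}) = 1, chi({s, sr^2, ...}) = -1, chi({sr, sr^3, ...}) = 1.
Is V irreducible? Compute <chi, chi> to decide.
Not irreducible (reducible): <chi, chi> = 3 > 1.

Argument: <chi, chi> = (1/|G|) sum_C |C| * |chi(C)|^2 = (1/8)[1*|3|^2 + 1*|3|^2 + 2*|1|^2 + 2*|-1|^2 + 2*|1|^2]
  = (1/8)[(9) + (9) + (2) + (2) + (2)] = 24/8 = 3.
A character is irreducible iff <chi, chi> = 1, so this representation is reducible.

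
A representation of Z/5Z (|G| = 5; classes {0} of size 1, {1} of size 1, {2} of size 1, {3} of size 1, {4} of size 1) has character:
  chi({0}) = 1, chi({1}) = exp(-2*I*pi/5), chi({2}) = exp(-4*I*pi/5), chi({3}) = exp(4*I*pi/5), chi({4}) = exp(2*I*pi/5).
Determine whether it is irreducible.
Irreducible: <chi, chi> = 1.

Why: <chi, chi> = (1/|G|) sum_C |C| * |chi(C)|^2 = (1/5)[1*|1|^2 + 1*|exp(-2*I*pi/5)|^2 + 1*|exp(-4*I*pi/5)|^2 + 1*|exp(4*I*pi/5)|^2 + 1*|exp(2*I*pi/5)|^2]
  = (1/5)[(1) + (1) + (1) + (1) + (1)] = 5/5 = 1.
(Exp terms are combined using exp(i*s)*conj(exp(i*t)) = exp(i*(s-t)), and sums of them are collapsed using the identity that for every m > 1 the m distinct m-th roots of unity sum to 0, e.g. 1 + exp(2*I*pi/3) + exp(-2*I*pi/3) = 0.)
A character is irreducible iff <chi, chi> = 1, so this representation is irreducible.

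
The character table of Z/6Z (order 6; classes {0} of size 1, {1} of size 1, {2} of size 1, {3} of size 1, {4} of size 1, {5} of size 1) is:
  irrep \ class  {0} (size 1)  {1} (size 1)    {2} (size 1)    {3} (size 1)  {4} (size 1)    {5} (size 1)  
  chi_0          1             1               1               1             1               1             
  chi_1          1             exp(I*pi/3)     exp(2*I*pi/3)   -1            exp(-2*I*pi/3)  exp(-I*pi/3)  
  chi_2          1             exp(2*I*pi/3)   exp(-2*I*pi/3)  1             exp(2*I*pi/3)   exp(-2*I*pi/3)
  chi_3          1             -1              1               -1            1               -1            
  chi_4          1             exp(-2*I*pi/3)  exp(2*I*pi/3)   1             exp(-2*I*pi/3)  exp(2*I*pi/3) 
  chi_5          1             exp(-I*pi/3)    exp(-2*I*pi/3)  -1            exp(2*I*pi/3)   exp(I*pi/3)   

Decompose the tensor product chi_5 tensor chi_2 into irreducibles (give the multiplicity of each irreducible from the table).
chi_5 tensor chi_2 = chi_1 (all other irreducibles have multiplicity 0).

Why: The character of a tensor product is the pointwise product (chi_5 * chi_2)(C) = chi_5(C) * chi_2(C):
  {0}: (1)*(1), {1}: (exp(-I*pi/3))*(exp(2*I*pi/3)), {2}: (exp(-2*I*pi/3))*(exp(-2*I*pi/3)), {3}: (-1)*(1), {4}: (exp(2*I*pi/3))*(exp(2*I*pi/3)), {5}: (exp(I*pi/3))*(exp(-2*I*pi/3))
so (chi_5 * chi_2) takes values
  {0} -> 1, {1} -> exp(I*pi/3), {2} -> exp(2*I*pi/3), {3} -> -1, {4} -> exp(-2*I*pi/3), {5} -> exp(-I*pi/3).
Now take the inner product of this character with each irreducible chi from the table, <chi_5*chi_2, chi> = (1/6) sum_C |C| (chi_5*chi_2)(C) conj(chi(C)):
  <chi_5*chi_2, chi_0> = (1/6)[1*(1)*conj(1) + 1*(exp(I*pi/3))*conj(1) + 1*(exp(2*I*pi/3))*conj(1) + 1*(-1)*conj(1) + 1*(exp(-2*I*pi/3))*conj(1) + 1*(exp(-I*pi/3))*conj(1)]
      = (1/6)[(1) + (exp(I*pi/3)) + (exp(2*I*pi/3)) + (-1) + (exp(-2*I*pi/3)) + (exp(-I*pi/3))] = 0/6 = 0
  <chi_5*chi_2, chi_1> = (1/6)[1*(1)*conj(1) + 1*(exp(I*pi/3))*conj(exp(I*pi/3)) + 1*(exp(2*I*pi/3))*conj(exp(2*I*pi/3)) + 1*(-1)*conj(-1) + 1*(exp(-2*I*pi/3))*conj(exp(-2*I*pi/3)) + 1*(exp(-I*pi/3))*conj(exp(-I*pi/3))]
      = (1/6)[(1) + (1) + (1) + (1) + (1) + (1)] = 6/6 = 1
  <chi_5*chi_2, chi_2> = (1/6)[1*(1)*conj(1) + 1*(exp(I*pi/3))*conj(exp(2*I*pi/3)) + 1*(exp(2*I*pi/3))*conj(exp(-2*I*pi/3)) + 1*(-1)*conj(1) + 1*(exp(-2*I*pi/3))*conj(exp(2*I*pi/3)) + 1*(exp(-I*pi/3))*conj(exp(-2*I*pi/3))]
      = (1/6)[(1) + (exp(-I*pi/3)) + (exp(-2*I*pi/3)) + (-1) + (exp(2*I*pi/3)) + (exp(I*pi/3))] = 0/6 = 0
  <chi_5*chi_2, chi_3> = (1/6)[1*(1)*conj(1) + 1*(exp(I*pi/3))*conj(-1) + 1*(exp(2*I*pi/3))*conj(1) + 1*(-1)*conj(-1) + 1*(exp(-2*I*pi/3))*conj(1) + 1*(exp(-I*pi/3))*conj(-1)]
      = (1/6)[(1) + (-exp(I*pi/3)) + (exp(2*I*pi/3)) + (1) + (exp(-2*I*pi/3)) + (-exp(-I*pi/3))] = 0/6 = 0
  <chi_5*chi_2, chi_4> = (1/6)[1*(1)*conj(1) + 1*(exp(I*pi/3))*conj(exp(-2*I*pi/3)) + 1*(exp(2*I*pi/3))*conj(exp(2*I*pi/3)) + 1*(-1)*conj(1) + 1*(exp(-2*I*pi/3))*conj(exp(-2*I*pi/3)) + 1*(exp(-I*pi/3))*conj(exp(2*I*pi/3))]
      = (1/6)[(1) + (-1) + (1) + (-1) + (1) + (-1)] = 0/6 = 0
  <chi_5*chi_2, chi_5> = (1/6)[1*(1)*conj(1) + 1*(exp(I*pi/3))*conj(exp(-I*pi/3)) + 1*(exp(2*I*pi/3))*conj(exp(-2*I*pi/3)) + 1*(-1)*conj(-1) + 1*(exp(-2*I*pi/3))*conj(exp(2*I*pi/3)) + 1*(exp(-I*pi/3))*conj(exp(I*pi/3))]
      = (1/6)[(1) + (exp(2*I*pi/3)) + (exp(-2*I*pi/3)) + (1) + (exp(2*I*pi/3)) + (exp(-2*I*pi/3))] = 0/6 = 0
(Exp terms are combined using exp(i*s)*conj(exp(i*t)) = exp(i*(s-t)), and sums of them are collapsed using the identity that for every m > 1 the m distinct m-th roots of unity sum to 0, e.g. 1 + exp(2*I*pi/3) + exp(-2*I*pi/3) = 0.)
Hence the multiplicities are chi_1: 1. Dimension check: dim(chi_5)*dim(chi_2) = 1*1 = 1 and sum (mult * dim) = 1*1 = 1.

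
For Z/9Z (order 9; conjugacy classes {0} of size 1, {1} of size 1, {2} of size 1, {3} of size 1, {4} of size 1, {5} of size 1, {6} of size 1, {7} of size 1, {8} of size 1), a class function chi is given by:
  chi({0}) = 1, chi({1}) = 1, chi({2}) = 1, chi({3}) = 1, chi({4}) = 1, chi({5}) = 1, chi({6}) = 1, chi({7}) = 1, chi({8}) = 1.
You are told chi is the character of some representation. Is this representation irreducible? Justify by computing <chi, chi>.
Irreducible: <chi, chi> = 1.

Explanation: <chi, chi> = (1/|G|) sum_C |C| * |chi(C)|^2 = (1/9)[1*|1|^2 + 1*|1|^2 + 1*|1|^2 + 1*|1|^2 + 1*|1|^2 + 1*|1|^2 + 1*|1|^2 + 1*|1|^2 + 1*|1|^2]
  = (1/9)[(1) + (1) + (1) + (1) + (1) + (1) + (1) + (1) + (1)] = 9/9 = 1.
(Exp terms are combined using exp(i*s)*conj(exp(i*t)) = exp(i*(s-t)), and sums of them are collapsed using the identity that for every m > 1 the m distinct m-th roots of unity sum to 0, e.g. 1 + exp(2*I*pi/3) + exp(-2*I*pi/3) = 0.)
A character is irreducible iff <chi, chi> = 1, so this representation is irreducible.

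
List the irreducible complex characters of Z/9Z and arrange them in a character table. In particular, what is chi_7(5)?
Character table of Z/9Z (irreps indexed chi_0,...,chi_8 with chi_k(m) = zeta_9^(k*m), zeta_9 = exp(2*pi*i/9)):
  irrep \ class  {0} (size 1)  {1} (size 1)    {2} (size 1)    {3} (size 1)    {4} (size 1)    {5} (size 1)    {6} (size 1)    {7} (size 1)    {8} (size 1)  
  chi_0          1             1               1               1               1               1               1               1               1             
  chi_1          1             exp(2*I*pi/9)   exp(4*I*pi/9)   exp(2*I*pi/3)   exp(8*I*pi/9)   exp(-8*I*pi/9)  exp(-2*I*pi/3)  exp(-4*I*pi/9)  exp(-2*I*pi/9)
  chi_2          1             exp(4*I*pi/9)   exp(8*I*pi/9)   exp(-2*I*pi/3)  exp(-2*I*pi/9)  exp(2*I*pi/9)   exp(2*I*pi/3)   exp(-8*I*pi/9)  exp(-4*I*pi/9)
  chi_3          1             exp(2*I*pi/3)   exp(-2*I*pi/3)  1               exp(2*I*pi/3)   exp(-2*I*pi/3)  1               exp(2*I*pi/3)   exp(-2*I*pi/3)
  chi_4          1             exp(8*I*pi/9)   exp(-2*I*pi/9)  exp(2*I*pi/3)   exp(-4*I*pi/9)  exp(4*I*pi/9)   exp(-2*I*pi/3)  exp(2*I*pi/9)   exp(-8*I*pi/9)
  chi_5          1             exp(-8*I*pi/9)  exp(2*I*pi/9)   exp(-2*I*pi/3)  exp(4*I*pi/9)   exp(-4*I*pi/9)  exp(2*I*pi/3)   exp(-2*I*pi/9)  exp(8*I*pi/9) 
  chi_6          1             exp(-2*I*pi/3)  exp(2*I*pi/3)   1               exp(-2*I*pi/3)  exp(2*I*pi/3)   1               exp(-2*I*pi/3)  exp(2*I*pi/3) 
  chi_7          1             exp(-4*I*pi/9)  exp(-8*I*pi/9)  exp(2*I*pi/3)   exp(2*I*pi/9)   exp(-2*I*pi/9)  exp(-2*I*pi/3)  exp(8*I*pi/9)   exp(4*I*pi/9) 
  chi_8          1             exp(-2*I*pi/9)  exp(-4*I*pi/9)  exp(-2*I*pi/3)  exp(-8*I*pi/9)  exp(8*I*pi/9)   exp(2*I*pi/3)   exp(4*I*pi/9)   exp(2*I*pi/9) 

Spot check: chi_7(5) = zeta_9^(7*5) = zeta_9^35 = exp(-2*I*pi/9).

Derivation: Z/9Z is abelian, so all 9 irreducible complex representations are 1-dimensional. They are given by chi_k(m) = zeta_9^(k*m) for k = 0,...,8. Row orthogonality: sum_m chi_k(m) conj(chi_l(m)) = 9 * [k = l].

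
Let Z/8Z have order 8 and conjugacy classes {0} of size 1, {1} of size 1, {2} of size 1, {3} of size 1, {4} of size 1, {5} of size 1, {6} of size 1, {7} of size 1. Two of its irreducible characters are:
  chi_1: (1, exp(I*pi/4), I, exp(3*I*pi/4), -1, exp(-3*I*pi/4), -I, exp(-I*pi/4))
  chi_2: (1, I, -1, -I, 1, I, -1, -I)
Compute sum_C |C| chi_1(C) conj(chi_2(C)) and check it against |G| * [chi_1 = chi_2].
Sum = 0; so <chi_1, chi_2> = 0 (distinct irreducibles are orthogonal).

Explanation: Compute term by term over conjugacy classes (|C| * chi_1(C) * conj(chi_2(C))):
  1*(1)*conj(1) + 1*(exp(I*pi/4))*conj(I) + 1*(I)*conj(-1) + 1*(exp(3*I*pi/4))*conj(-I) + 1*(-1)*conj(1) + 1*(exp(-3*I*pi/4))*conj(I) + 1*(-I)*conj(-1) + 1*(exp(-I*pi/4))*conj(-I)
  = (1) + (-exp(3*I*pi/4)) + (-I) + (exp(-3*I*pi/4)) + (-1) + (-exp(-I*pi/4)) + (I) + (exp(I*pi/4))
  = 0.
(Exp terms are combined using exp(i*s)*conj(exp(i*t)) = exp(i*(s-t)), and sums of them are collapsed using the identity that for every m > 1 the m distinct m-th roots of unity sum to 0, e.g. 1 + exp(2*I*pi/3) + exp(-2*I*pi/3) = 0.)
Dividing by |G| = 8 gives 0/8 = 0, matching the row-orthogonality relation <chi_1, chi_2> = [chi_1 = chi_2].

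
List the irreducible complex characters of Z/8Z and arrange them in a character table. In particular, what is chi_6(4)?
Character table of Z/8Z (irreps indexed chi_0,...,chi_7 with chi_k(m) = zeta_8^(k*m), zeta_8 = exp(2*pi*i/8)):
  irrep \ class  {0} (size 1)  {1} (size 1)    {2} (size 1)  {3} (size 1)    {4} (size 1)  {5} (size 1)    {6} (size 1)  {7} (size 1)  
  chi_0          1             1               1             1               1             1               1             1             
  chi_1          1             exp(I*pi/4)     I             exp(3*I*pi/4)   -1            exp(-3*I*pi/4)  -I            exp(-I*pi/4)  
  chi_2          1             I               -1            -I              1             I               -1            -I            
  chi_3          1             exp(3*I*pi/4)   -I            exp(I*pi/4)     -1            exp(-I*pi/4)    I             exp(-3*I*pi/4)
  chi_4          1             -1              1             -1              1             -1              1             -1            
  chi_5          1             exp(-3*I*pi/4)  I             exp(-I*pi/4)    -1            exp(I*pi/4)     -I            exp(3*I*pi/4) 
  chi_6          1             -I              -1            I               1             -I              -1            I             
  chi_7          1             exp(-I*pi/4)    -I            exp(-3*I*pi/4)  -1            exp(3*I*pi/4)   I             exp(I*pi/4)   

Spot check: chi_6(4) = zeta_8^(6*4) = zeta_8^24 = 1.

Derivation: Z/8Z is abelian, so all 8 irreducible complex representations are 1-dimensional. They are given by chi_k(m) = zeta_8^(k*m) for k = 0,...,7. Row orthogonality: sum_m chi_k(m) conj(chi_l(m)) = 8 * [k = l].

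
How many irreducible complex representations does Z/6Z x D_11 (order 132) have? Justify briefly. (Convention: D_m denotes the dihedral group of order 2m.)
42

Explanation: The number of irreducible complex representations of a finite group equals its number of conjugacy classes. For a direct product, #classes(G x H) = #classes(G) * #classes(H). Z/6Z has 6 classes (abelian), D_11 has 7 classes, so 6 * 7 = 42, so Z/6Z x D_11 (order 132) has exactly 42 irreducible complex representations.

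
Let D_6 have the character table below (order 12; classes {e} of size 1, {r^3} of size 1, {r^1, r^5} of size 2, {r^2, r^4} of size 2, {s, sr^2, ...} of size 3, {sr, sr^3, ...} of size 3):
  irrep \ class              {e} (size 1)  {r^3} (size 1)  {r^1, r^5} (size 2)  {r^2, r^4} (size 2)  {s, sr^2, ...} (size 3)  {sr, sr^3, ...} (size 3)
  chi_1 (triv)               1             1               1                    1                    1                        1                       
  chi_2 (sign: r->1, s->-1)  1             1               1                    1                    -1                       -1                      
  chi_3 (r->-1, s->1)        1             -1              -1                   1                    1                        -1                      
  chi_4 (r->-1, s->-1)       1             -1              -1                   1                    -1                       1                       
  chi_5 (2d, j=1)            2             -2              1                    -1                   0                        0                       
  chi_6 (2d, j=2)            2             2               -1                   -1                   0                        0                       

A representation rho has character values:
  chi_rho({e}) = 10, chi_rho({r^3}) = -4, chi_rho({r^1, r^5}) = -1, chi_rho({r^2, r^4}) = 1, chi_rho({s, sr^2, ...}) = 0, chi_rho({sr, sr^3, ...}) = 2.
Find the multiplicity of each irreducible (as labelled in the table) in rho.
Multiplicities: chi_1: 1, chi_2: 0, chi_3: 1, chi_4: 2, chi_5: 2, chi_6: 1.

Justification: Use <chi_rho, chi> = (1/|G|) sum_C |C| * chi_rho(C) * conj(chi(C)) with |G| = 12 for each irreducible chi in the table:
  <chi_rho, chi_1> = (1/12)[1*(10)*conj(1) + 1*(-4)*conj(1) + 2*(-1)*conj(1) + 2*(1)*conj(1) + 3*(0)*conj(1) + 3*(2)*conj(1)]
      = (1/12)[(10) + (-4) + (-2) + (2) + (0) + (6)] = 12/12 = 1
  <chi_rho, chi_2> = (1/12)[1*(10)*conj(1) + 1*(-4)*conj(1) + 2*(-1)*conj(1) + 2*(1)*conj(1) + 3*(0)*conj(-1) + 3*(2)*conj(-1)]
      = (1/12)[(10) + (-4) + (-2) + (2) + (0) + (-6)] = 0/12 = 0
  <chi_rho, chi_3> = (1/12)[1*(10)*conj(1) + 1*(-4)*conj(-1) + 2*(-1)*conj(-1) + 2*(1)*conj(1) + 3*(0)*conj(1) + 3*(2)*conj(-1)]
      = (1/12)[(10) + (4) + (2) + (2) + (0) + (-6)] = 12/12 = 1
  <chi_rho, chi_4> = (1/12)[1*(10)*conj(1) + 1*(-4)*conj(-1) + 2*(-1)*conj(-1) + 2*(1)*conj(1) + 3*(0)*conj(-1) + 3*(2)*conj(1)]
      = (1/12)[(10) + (4) + (2) + (2) + (0) + (6)] = 24/12 = 2
  <chi_rho, chi_5> = (1/12)[1*(10)*conj(2) + 1*(-4)*conj(-2) + 2*(-1)*conj(1) + 2*(1)*conj(-1) + 3*(0)*conj(0) + 3*(2)*conj(0)]
      = (1/12)[(20) + (8) + (-2) + (-2) + (0) + (0)] = 24/12 = 2
  <chi_rho, chi_6> = (1/12)[1*(10)*conj(2) + 1*(-4)*conj(2) + 2*(-1)*conj(-1) + 2*(1)*conj(-1) + 3*(0)*conj(0) + 3*(2)*conj(0)]
      = (1/12)[(20) + (-8) + (2) + (-2) + (0) + (0)] = 12/12 = 1
Dimension check: dim(rho) = sum (mult * dim) = 1*1 + 0*1 + 1*1 + 2*1 + 2*2 + 1*2 = 10 = chi_rho(e) = 10.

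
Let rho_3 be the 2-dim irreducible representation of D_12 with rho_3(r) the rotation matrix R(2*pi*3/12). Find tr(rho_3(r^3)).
chi_{rho_3}(r^3) = 2*cos(2*pi*3*3/12) = 0

Derivation: rho_3(r^3) is rotation by angle 2*pi*3*3/12, whose trace is 2*cos(2*pi*3*3/12) = 0.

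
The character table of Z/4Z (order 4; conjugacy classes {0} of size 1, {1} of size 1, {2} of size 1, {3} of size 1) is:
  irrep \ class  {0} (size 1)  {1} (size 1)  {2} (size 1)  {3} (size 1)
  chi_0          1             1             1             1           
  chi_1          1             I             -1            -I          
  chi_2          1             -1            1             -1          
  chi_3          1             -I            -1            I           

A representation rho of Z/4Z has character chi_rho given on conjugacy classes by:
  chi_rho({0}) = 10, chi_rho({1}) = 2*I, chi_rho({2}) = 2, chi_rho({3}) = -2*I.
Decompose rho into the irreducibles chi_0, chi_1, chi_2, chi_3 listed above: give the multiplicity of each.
Multiplicities: chi_0: 3, chi_1: 3, chi_2: 3, chi_3: 1.

Derivation: Use <chi_rho, chi> = (1/|G|) sum_C |C| * chi_rho(C) * conj(chi(C)) with |G| = 4 for each irreducible chi in the table:
  <chi_rho, chi_0> = (1/4)[1*(10)*conj(1) + 1*(2*I)*conj(1) + 1*(2)*conj(1) + 1*(-2*I)*conj(1)]
      = (1/4)[(10) + (2*I) + (2) + (-2*I)] = 12/4 = 3
  <chi_rho, chi_1> = (1/4)[1*(10)*conj(1) + 1*(2*I)*conj(I) + 1*(2)*conj(-1) + 1*(-2*I)*conj(-I)]
      = (1/4)[(10) + (2) + (-2) + (2)] = 12/4 = 3
  <chi_rho, chi_2> = (1/4)[1*(10)*conj(1) + 1*(2*I)*conj(-1) + 1*(2)*conj(1) + 1*(-2*I)*conj(-1)]
      = (1/4)[(10) + (-2*I) + (2) + (2*I)] = 12/4 = 3
  <chi_rho, chi_3> = (1/4)[1*(10)*conj(1) + 1*(2*I)*conj(-I) + 1*(2)*conj(-1) + 1*(-2*I)*conj(I)]
      = (1/4)[(10) + (-2) + (-2) + (-2)] = 4/4 = 1
(Exp terms are combined using exp(i*s)*conj(exp(i*t)) = exp(i*(s-t)), and sums of them are collapsed using the identity that for every m > 1 the m distinct m-th roots of unity sum to 0, e.g. 1 + exp(2*I*pi/3) + exp(-2*I*pi/3) = 0.)
Dimension check: dim(rho) = sum (mult * dim) = 3*1 + 3*1 + 3*1 + 1*1 = 10 = chi_rho(e) = 10.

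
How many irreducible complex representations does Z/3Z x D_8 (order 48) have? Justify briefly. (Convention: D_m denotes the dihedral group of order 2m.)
21

Reasoning: The number of irreducible complex representations of a finite group equals its number of conjugacy classes. For a direct product, #classes(G x H) = #classes(G) * #classes(H). Z/3Z has 3 classes (abelian), D_8 has 7 classes, so 3 * 7 = 21, so Z/3Z x D_8 (order 48) has exactly 21 irreducible complex representations.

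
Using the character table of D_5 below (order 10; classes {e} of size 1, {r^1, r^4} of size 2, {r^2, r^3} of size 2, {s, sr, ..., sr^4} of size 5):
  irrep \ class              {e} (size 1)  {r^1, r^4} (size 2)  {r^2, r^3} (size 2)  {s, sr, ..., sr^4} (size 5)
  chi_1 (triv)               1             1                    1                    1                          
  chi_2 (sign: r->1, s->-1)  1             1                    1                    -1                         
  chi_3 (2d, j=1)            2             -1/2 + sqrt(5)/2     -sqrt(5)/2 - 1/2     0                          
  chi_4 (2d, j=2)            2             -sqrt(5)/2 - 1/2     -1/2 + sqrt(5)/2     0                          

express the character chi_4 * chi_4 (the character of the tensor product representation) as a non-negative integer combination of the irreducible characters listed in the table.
chi_4 tensor chi_4 = chi_1 + chi_2 + chi_3 (all other irreducibles have multiplicity 0).

Explanation: The character of a tensor product is the pointwise product (chi_4 * chi_4)(C) = chi_4(C) * chi_4(C):
  {e}: (2)*(2), {r^1, r^4}: (-sqrt(5)/2 - 1/2)*(-sqrt(5)/2 - 1/2), {r^2, r^3}: (-1/2 + sqrt(5)/2)*(-1/2 + sqrt(5)/2), {s, sr, ..., sr^4}: (0)*(0)
so (chi_4 * chi_4) takes values
  {e} -> 4, {r^1, r^4} -> sqrt(5)/2 + 3/2, {r^2, r^3} -> 3/2 - sqrt(5)/2, {s, sr, ..., sr^4} -> 0.
Now take the inner product of this character with each irreducible chi from the table, <chi_4*chi_4, chi> = (1/10) sum_C |C| (chi_4*chi_4)(C) conj(chi(C)):
  <chi_4*chi_4, chi_1> = (1/10)[1*(4)*conj(1) + 2*(sqrt(5)/2 + 3/2)*conj(1) + 2*(3/2 - sqrt(5)/2)*conj(1) + 5*(0)*conj(1)]
      = (1/10)[(4) + (sqrt(5) + 3) + (3 - sqrt(5)) + (0)] = 10/10 = 1
  <chi_4*chi_4, chi_2> = (1/10)[1*(4)*conj(1) + 2*(sqrt(5)/2 + 3/2)*conj(1) + 2*(3/2 - sqrt(5)/2)*conj(1) + 5*(0)*conj(-1)]
      = (1/10)[(4) + (sqrt(5) + 3) + (3 - sqrt(5)) + (0)] = 10/10 = 1
  <chi_4*chi_4, chi_3> = (1/10)[1*(4)*conj(2) + 2*(sqrt(5)/2 + 3/2)*conj(-1/2 + sqrt(5)/2) + 2*(3/2 - sqrt(5)/2)*conj(-sqrt(5)/2 - 1/2) + 5*(0)*conj(0)]
      = (1/10)[(8) + (1 + sqrt(5)) + (1 - sqrt(5)) + (0)] = 10/10 = 1
  <chi_4*chi_4, chi_4> = (1/10)[1*(4)*conj(2) + 2*(sqrt(5)/2 + 3/2)*conj(-sqrt(5)/2 - 1/2) + 2*(3/2 - sqrt(5)/2)*conj(-1/2 + sqrt(5)/2) + 5*(0)*conj(0)]
      = (1/10)[(8) + (-2*sqrt(5) - 4) + (-4 + 2*sqrt(5)) + (0)] = 0/10 = 0
Hence the multiplicities are chi_1: 1, chi_2: 1, chi_3: 1. Dimension check: dim(chi_4)*dim(chi_4) = 2*2 = 4 and sum (mult * dim) = 1*1 + 1*1 + 1*2 = 4.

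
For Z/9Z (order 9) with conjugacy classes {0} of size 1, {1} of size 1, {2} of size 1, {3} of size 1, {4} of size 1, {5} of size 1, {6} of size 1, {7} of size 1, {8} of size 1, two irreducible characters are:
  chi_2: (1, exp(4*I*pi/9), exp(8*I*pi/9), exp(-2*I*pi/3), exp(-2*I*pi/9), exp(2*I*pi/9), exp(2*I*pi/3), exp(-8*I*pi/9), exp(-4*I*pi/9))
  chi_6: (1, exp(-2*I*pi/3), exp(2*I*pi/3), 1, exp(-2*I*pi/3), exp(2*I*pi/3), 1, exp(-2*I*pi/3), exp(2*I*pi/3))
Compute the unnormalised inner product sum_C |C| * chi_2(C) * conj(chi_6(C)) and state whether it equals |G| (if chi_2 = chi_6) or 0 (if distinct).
Sum = 0; so <chi_2, chi_6> = 0 (distinct irreducibles are orthogonal).

Explanation: Compute term by term over conjugacy classes (|C| * chi_2(C) * conj(chi_6(C))):
  1*(1)*conj(1) + 1*(exp(4*I*pi/9))*conj(exp(-2*I*pi/3)) + 1*(exp(8*I*pi/9))*conj(exp(2*I*pi/3)) + 1*(exp(-2*I*pi/3))*conj(1) + 1*(exp(-2*I*pi/9))*conj(exp(-2*I*pi/3)) + 1*(exp(2*I*pi/9))*conj(exp(2*I*pi/3)) + 1*(exp(2*I*pi/3))*conj(1) + 1*(exp(-8*I*pi/9))*conj(exp(-2*I*pi/3)) + 1*(exp(-4*I*pi/9))*conj(exp(2*I*pi/3))
  = (1) + (exp(-8*I*pi/9)) + (exp(2*I*pi/9)) + (exp(-2*I*pi/3)) + (exp(4*I*pi/9)) + (exp(-4*I*pi/9)) + (exp(2*I*pi/3)) + (exp(-2*I*pi/9)) + (exp(8*I*pi/9))
  = 0.
(Exp terms are combined using exp(i*s)*conj(exp(i*t)) = exp(i*(s-t)), and sums of them are collapsed using the identity that for every m > 1 the m distinct m-th roots of unity sum to 0, e.g. 1 + exp(2*I*pi/3) + exp(-2*I*pi/3) = 0.)
Dividing by |G| = 9 gives 0/9 = 0, matching the row-orthogonality relation <chi_2, chi_6> = [chi_2 = chi_6].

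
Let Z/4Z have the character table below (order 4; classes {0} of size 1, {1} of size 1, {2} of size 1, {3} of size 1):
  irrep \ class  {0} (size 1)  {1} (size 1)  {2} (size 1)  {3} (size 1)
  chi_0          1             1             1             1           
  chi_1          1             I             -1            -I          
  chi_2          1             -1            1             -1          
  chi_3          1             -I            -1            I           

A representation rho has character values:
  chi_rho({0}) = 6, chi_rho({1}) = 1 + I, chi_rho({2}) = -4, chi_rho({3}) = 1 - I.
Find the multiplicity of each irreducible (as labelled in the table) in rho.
Multiplicities: chi_0: 1, chi_1: 3, chi_2: 0, chi_3: 2.

Solution. Use <chi_rho, chi> = (1/|G|) sum_C |C| * chi_rho(C) * conj(chi(C)) with |G| = 4 for each irreducible chi in the table:
  <chi_rho, chi_0> = (1/4)[1*(6)*conj(1) + 1*(1 + I)*conj(1) + 1*(-4)*conj(1) + 1*(1 - I)*conj(1)]
      = (1/4)[(6) + (1 + I) + (-4) + (1 - I)] = 4/4 = 1
  <chi_rho, chi_1> = (1/4)[1*(6)*conj(1) + 1*(1 + I)*conj(I) + 1*(-4)*conj(-1) + 1*(1 - I)*conj(-I)]
      = (1/4)[(6) + (1 - I) + (4) + (1 + I)] = 12/4 = 3
  <chi_rho, chi_2> = (1/4)[1*(6)*conj(1) + 1*(1 + I)*conj(-1) + 1*(-4)*conj(1) + 1*(1 - I)*conj(-1)]
      = (1/4)[(6) + (-1 - I) + (-4) + (-1 + I)] = 0/4 = 0
  <chi_rho, chi_3> = (1/4)[1*(6)*conj(1) + 1*(1 + I)*conj(-I) + 1*(-4)*conj(-1) + 1*(1 - I)*conj(I)]
      = (1/4)[(6) + (-1 + I) + (4) + (-1 - I)] = 8/4 = 2
(Exp terms are combined using exp(i*s)*conj(exp(i*t)) = exp(i*(s-t)), and sums of them are collapsed using the identity that for every m > 1 the m distinct m-th roots of unity sum to 0, e.g. 1 + exp(2*I*pi/3) + exp(-2*I*pi/3) = 0.)
Dimension check: dim(rho) = sum (mult * dim) = 1*1 + 3*1 + 0*1 + 2*1 = 6 = chi_rho(e) = 6.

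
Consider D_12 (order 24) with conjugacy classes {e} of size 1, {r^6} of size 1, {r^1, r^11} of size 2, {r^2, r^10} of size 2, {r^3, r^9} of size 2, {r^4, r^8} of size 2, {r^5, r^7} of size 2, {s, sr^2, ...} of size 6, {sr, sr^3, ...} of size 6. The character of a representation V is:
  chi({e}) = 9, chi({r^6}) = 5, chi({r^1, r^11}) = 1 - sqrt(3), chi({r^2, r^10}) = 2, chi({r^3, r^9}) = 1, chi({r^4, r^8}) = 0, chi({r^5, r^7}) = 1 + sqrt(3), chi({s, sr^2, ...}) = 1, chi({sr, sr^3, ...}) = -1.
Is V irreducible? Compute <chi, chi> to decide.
Not irreducible (reducible): <chi, chi> = 6 > 1.

<chi, chi> = (1/|G|) sum_C |C| * |chi(C)|^2 = (1/24)[1*|9|^2 + 1*|5|^2 + 2*|1 - sqrt(3)|^2 + 2*|2|^2 + 2*|1|^2 + 2*|0|^2 + 2*|1 + sqrt(3)|^2 + 6*|1|^2 + 6*|-1|^2]
  = (1/24)[(81) + (25) + (8 - 4*sqrt(3)) + (8) + (2) + (0) + (4*sqrt(3) + 8) + (6) + (6)] = 144/24 = 6.
A character is irreducible iff <chi, chi> = 1, so this representation is reducible.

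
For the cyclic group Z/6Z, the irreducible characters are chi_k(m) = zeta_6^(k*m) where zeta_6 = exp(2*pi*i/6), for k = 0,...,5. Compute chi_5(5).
chi_5(5) = zeta_6^25 = exp(I*pi/3)

Derivation: chi_5(5) = zeta_6^(5*5) = zeta_6^25. Since zeta_6^6 = 1, this equals zeta_6^1 = exp(2*pi*i*1/6) = exp(I*pi/3).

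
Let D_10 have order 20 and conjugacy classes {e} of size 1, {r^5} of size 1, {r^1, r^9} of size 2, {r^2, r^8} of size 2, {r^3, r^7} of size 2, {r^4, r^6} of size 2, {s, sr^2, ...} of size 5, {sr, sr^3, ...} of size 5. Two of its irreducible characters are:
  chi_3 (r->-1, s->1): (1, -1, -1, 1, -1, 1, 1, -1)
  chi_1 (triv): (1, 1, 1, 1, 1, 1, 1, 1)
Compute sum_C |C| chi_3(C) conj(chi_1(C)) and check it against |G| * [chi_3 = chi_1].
Sum = 0; so <chi_3, chi_1> = 0 (distinct irreducibles are orthogonal).

Details: Compute term by term over conjugacy classes (|C| * chi_3(C) * conj(chi_1(C))):
  1*(1)*conj(1) + 1*(-1)*conj(1) + 2*(-1)*conj(1) + 2*(1)*conj(1) + 2*(-1)*conj(1) + 2*(1)*conj(1) + 5*(1)*conj(1) + 5*(-1)*conj(1)
  = (1) + (-1) + (-2) + (2) + (-2) + (2) + (5) + (-5)
  = 0.
Dividing by |G| = 20 gives 0/20 = 0, matching the row-orthogonality relation <chi_3, chi_1> = [chi_3 = chi_1].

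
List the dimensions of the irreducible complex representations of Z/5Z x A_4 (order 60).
Dimensions: 1, 1, 1, 1, 1, 1, 1, 1, 1, 1, 1, 1, 1, 1, 1, 3, 3, 3, 3, 3

There are 20 irreducibles (= number of conjugacy classes). Their dimensions d_i satisfy sum d_i^2 = |G| = 60: 1 + 1 + 1 + 1 + 1 + 1 + 1 + 1 + 1 + 1 + 1 + 1 + 1 + 1 + 1 + 9 + 9 + 9 + 9 + 9 = 60. (For the product with Z/5Z: each of the 5 1-dim characters of Z/5Z tensors with each irrep of A_4, giving 5 copies of each A_4-dimension.)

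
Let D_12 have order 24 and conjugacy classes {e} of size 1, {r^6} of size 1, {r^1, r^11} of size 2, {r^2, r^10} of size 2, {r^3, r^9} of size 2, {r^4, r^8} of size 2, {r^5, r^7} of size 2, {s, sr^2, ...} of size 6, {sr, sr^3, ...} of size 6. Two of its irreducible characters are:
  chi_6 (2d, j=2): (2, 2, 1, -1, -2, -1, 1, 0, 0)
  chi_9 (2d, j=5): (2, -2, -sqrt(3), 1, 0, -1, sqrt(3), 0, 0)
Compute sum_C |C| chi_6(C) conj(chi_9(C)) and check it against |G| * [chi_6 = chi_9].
Sum = 0; so <chi_6, chi_9> = 0 (distinct irreducibles are orthogonal).

Compute term by term over conjugacy classes (|C| * chi_6(C) * conj(chi_9(C))):
  1*(2)*conj(2) + 1*(2)*conj(-2) + 2*(1)*conj(-sqrt(3)) + 2*(-1)*conj(1) + 2*(-2)*conj(0) + 2*(-1)*conj(-1) + 2*(1)*conj(sqrt(3)) + 6*(0)*conj(0) + 6*(0)*conj(0)
  = (4) + (-4) + (-2*sqrt(3)) + (-2) + (0) + (2) + (2*sqrt(3)) + (0) + (0)
  = 0.
Dividing by |G| = 24 gives 0/24 = 0, matching the row-orthogonality relation <chi_6, chi_9> = [chi_6 = chi_9].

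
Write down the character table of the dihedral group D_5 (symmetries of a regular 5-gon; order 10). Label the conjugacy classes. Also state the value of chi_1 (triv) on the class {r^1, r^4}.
Conjugacy classes: {e} of size 1, {r^1, r^4} of size 2, {r^2, r^3} of size 2, {s, sr, ..., sr^4} of size 5.
Character table:
  irrep \ class              {e} (size 1)  {r^1, r^4} (size 2)  {r^2, r^3} (size 2)  {s, sr, ..., sr^4} (size 5)
  chi_1 (triv)               1             1                    1                    1                          
  chi_2 (sign: r->1, s->-1)  1             1                    1                    -1                         
  chi_3 (2d, j=1)            2             -1/2 + sqrt(5)/2     -sqrt(5)/2 - 1/2     0                          
  chi_4 (2d, j=2)            2             -sqrt(5)/2 - 1/2     -1/2 + sqrt(5)/2     0                          

Spot check: chi_1 (triv) on {r^1, r^4} = 1.

Details: D_5 has order 2*5 = 10 with 4 conjugacy classes, hence 4 irreducibles. Sum of squared dims 1 + 1 + 4 + 4 = 10 = |G|. Linear characters come from the abelianisation; the 2-dimensional irreps have character r^k -> 2*cos(2*pi*j*k/5), reflections -> 0.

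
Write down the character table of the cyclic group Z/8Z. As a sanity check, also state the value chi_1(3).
Character table of Z/8Z (irreps indexed chi_0,...,chi_7 with chi_k(m) = zeta_8^(k*m), zeta_8 = exp(2*pi*i/8)):
  irrep \ class  {0} (size 1)  {1} (size 1)    {2} (size 1)  {3} (size 1)    {4} (size 1)  {5} (size 1)    {6} (size 1)  {7} (size 1)  
  chi_0          1             1               1             1               1             1               1             1             
  chi_1          1             exp(I*pi/4)     I             exp(3*I*pi/4)   -1            exp(-3*I*pi/4)  -I            exp(-I*pi/4)  
  chi_2          1             I               -1            -I              1             I               -1            -I            
  chi_3          1             exp(3*I*pi/4)   -I            exp(I*pi/4)     -1            exp(-I*pi/4)    I             exp(-3*I*pi/4)
  chi_4          1             -1              1             -1              1             -1              1             -1            
  chi_5          1             exp(-3*I*pi/4)  I             exp(-I*pi/4)    -1            exp(I*pi/4)     -I            exp(3*I*pi/4) 
  chi_6          1             -I              -1            I               1             -I              -1            I             
  chi_7          1             exp(-I*pi/4)    -I            exp(-3*I*pi/4)  -1            exp(3*I*pi/4)   I             exp(I*pi/4)   

Spot check: chi_1(3) = zeta_8^(1*3) = zeta_8^3 = exp(3*I*pi/4).

Proof sketch: Z/8Z is abelian, so all 8 irreducible complex representations are 1-dimensional. They are given by chi_k(m) = zeta_8^(k*m) for k = 0,...,7. Row orthogonality: sum_m chi_k(m) conj(chi_l(m)) = 8 * [k = l].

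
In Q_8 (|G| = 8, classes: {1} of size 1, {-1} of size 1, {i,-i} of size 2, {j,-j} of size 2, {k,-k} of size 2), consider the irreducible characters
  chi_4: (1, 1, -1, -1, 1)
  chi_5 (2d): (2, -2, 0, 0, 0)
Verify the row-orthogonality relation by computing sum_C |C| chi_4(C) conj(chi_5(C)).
Sum = 0; so <chi_4, chi_5> = 0 (distinct irreducibles are orthogonal).

Proof sketch: Compute term by term over conjugacy classes (|C| * chi_4(C) * conj(chi_5(C))):
  1*(1)*conj(2) + 1*(1)*conj(-2) + 2*(-1)*conj(0) + 2*(-1)*conj(0) + 2*(1)*conj(0)
  = (2) + (-2) + (0) + (0) + (0)
  = 0.
Dividing by |G| = 8 gives 0/8 = 0, matching the row-orthogonality relation <chi_4, chi_5> = [chi_4 = chi_5].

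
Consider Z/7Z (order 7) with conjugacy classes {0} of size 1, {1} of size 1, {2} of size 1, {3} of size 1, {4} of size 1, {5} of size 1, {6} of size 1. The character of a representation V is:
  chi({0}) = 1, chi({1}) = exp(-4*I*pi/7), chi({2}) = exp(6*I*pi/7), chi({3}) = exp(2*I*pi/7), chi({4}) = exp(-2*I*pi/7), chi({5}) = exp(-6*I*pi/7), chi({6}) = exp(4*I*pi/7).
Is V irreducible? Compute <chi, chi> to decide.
Irreducible: <chi, chi> = 1.

Derivation: <chi, chi> = (1/|G|) sum_C |C| * |chi(C)|^2 = (1/7)[1*|1|^2 + 1*|exp(-4*I*pi/7)|^2 + 1*|exp(6*I*pi/7)|^2 + 1*|exp(2*I*pi/7)|^2 + 1*|exp(-2*I*pi/7)|^2 + 1*|exp(-6*I*pi/7)|^2 + 1*|exp(4*I*pi/7)|^2]
  = (1/7)[(1) + (1) + (1) + (1) + (1) + (1) + (1)] = 7/7 = 1.
(Exp terms are combined using exp(i*s)*conj(exp(i*t)) = exp(i*(s-t)), and sums of them are collapsed using the identity that for every m > 1 the m distinct m-th roots of unity sum to 0, e.g. 1 + exp(2*I*pi/3) + exp(-2*I*pi/3) = 0.)
A character is irreducible iff <chi, chi> = 1, so this representation is irreducible.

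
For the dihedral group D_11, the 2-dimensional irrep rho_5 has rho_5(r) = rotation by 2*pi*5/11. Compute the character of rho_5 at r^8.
chi_{rho_5}(r^8) = 2*cos(2*pi*5*8/11) = -2*cos(3*pi/11)

Justification: rho_5(r^8) is rotation by angle 2*pi*5*8/11, whose trace is 2*cos(2*pi*5*8/11) = -2*cos(3*pi/11).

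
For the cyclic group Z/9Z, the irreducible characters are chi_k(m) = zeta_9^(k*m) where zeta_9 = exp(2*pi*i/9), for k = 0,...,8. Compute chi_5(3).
chi_5(3) = zeta_9^15 = exp(-2*I*pi/3)

Argument: chi_5(3) = zeta_9^(5*3) = zeta_9^15. Since zeta_9^9 = 1, this equals zeta_9^6 = exp(2*pi*i*6/9) = exp(-2*I*pi/3).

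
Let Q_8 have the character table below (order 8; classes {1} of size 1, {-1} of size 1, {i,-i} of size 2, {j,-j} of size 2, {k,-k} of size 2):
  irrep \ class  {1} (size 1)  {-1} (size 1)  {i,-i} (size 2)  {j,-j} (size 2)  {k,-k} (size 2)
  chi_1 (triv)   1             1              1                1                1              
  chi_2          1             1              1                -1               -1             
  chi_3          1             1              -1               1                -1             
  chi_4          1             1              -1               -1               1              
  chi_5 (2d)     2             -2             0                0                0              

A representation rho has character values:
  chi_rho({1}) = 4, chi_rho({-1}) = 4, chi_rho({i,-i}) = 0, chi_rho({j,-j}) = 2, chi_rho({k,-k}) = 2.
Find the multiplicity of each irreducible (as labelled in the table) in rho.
Multiplicities: chi_1: 2, chi_2: 0, chi_3: 1, chi_4: 1, chi_5: 0.

Solution. Use <chi_rho, chi> = (1/|G|) sum_C |C| * chi_rho(C) * conj(chi(C)) with |G| = 8 for each irreducible chi in the table:
  <chi_rho, chi_1> = (1/8)[1*(4)*conj(1) + 1*(4)*conj(1) + 2*(0)*conj(1) + 2*(2)*conj(1) + 2*(2)*conj(1)]
      = (1/8)[(4) + (4) + (0) + (4) + (4)] = 16/8 = 2
  <chi_rho, chi_2> = (1/8)[1*(4)*conj(1) + 1*(4)*conj(1) + 2*(0)*conj(1) + 2*(2)*conj(-1) + 2*(2)*conj(-1)]
      = (1/8)[(4) + (4) + (0) + (-4) + (-4)] = 0/8 = 0
  <chi_rho, chi_3> = (1/8)[1*(4)*conj(1) + 1*(4)*conj(1) + 2*(0)*conj(-1) + 2*(2)*conj(1) + 2*(2)*conj(-1)]
      = (1/8)[(4) + (4) + (0) + (4) + (-4)] = 8/8 = 1
  <chi_rho, chi_4> = (1/8)[1*(4)*conj(1) + 1*(4)*conj(1) + 2*(0)*conj(-1) + 2*(2)*conj(-1) + 2*(2)*conj(1)]
      = (1/8)[(4) + (4) + (0) + (-4) + (4)] = 8/8 = 1
  <chi_rho, chi_5> = (1/8)[1*(4)*conj(2) + 1*(4)*conj(-2) + 2*(0)*conj(0) + 2*(2)*conj(0) + 2*(2)*conj(0)]
      = (1/8)[(8) + (-8) + (0) + (0) + (0)] = 0/8 = 0
Dimension check: dim(rho) = sum (mult * dim) = 2*1 + 0*1 + 1*1 + 1*1 + 0*2 = 4 = chi_rho(e) = 4.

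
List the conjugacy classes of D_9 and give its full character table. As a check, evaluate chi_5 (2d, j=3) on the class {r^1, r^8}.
Conjugacy classes: {e} of size 1, {r^1, r^8} of size 2, {r^2, r^7} of size 2, {r^3, r^6} of size 2, {r^4, r^5} of size 2, {s, sr, ..., sr^8} of size 9.
Character table:
  irrep \ class              {e} (size 1)  {r^1, r^8} (size 2)  {r^2, r^7} (size 2)  {r^3, r^6} (size 2)  {r^4, r^5} (size 2)  {s, sr, ..., sr^8} (size 9)
  chi_1 (triv)               1             1                    1                    1                    1                    1                          
  chi_2 (sign: r->1, s->-1)  1             1                    1                    1                    1                    -1                         
  chi_3 (2d, j=1)            2             2*cos(2*pi/9)        2*cos(4*pi/9)        -1                   -2*cos(pi/9)         0                          
  chi_4 (2d, j=2)            2             2*cos(4*pi/9)        -2*cos(pi/9)         -1                   2*cos(2*pi/9)        0                          
  chi_5 (2d, j=3)            2             -1                   -1                   2                    -1                   0                          
  chi_6 (2d, j=4)            2             -2*cos(pi/9)         2*cos(2*pi/9)        -1                   2*cos(4*pi/9)        0                          

Spot check: chi_5 (2d, j=3) on {r^1, r^8} = -1.

Details: D_9 has order 2*9 = 18 with 6 conjugacy classes, hence 6 irreducibles. Sum of squared dims 1 + 1 + 4 + 4 + 4 + 4 = 18 = |G|. Linear characters come from the abelianisation; the 2-dimensional irreps have character r^k -> 2*cos(2*pi*j*k/9), reflections -> 0.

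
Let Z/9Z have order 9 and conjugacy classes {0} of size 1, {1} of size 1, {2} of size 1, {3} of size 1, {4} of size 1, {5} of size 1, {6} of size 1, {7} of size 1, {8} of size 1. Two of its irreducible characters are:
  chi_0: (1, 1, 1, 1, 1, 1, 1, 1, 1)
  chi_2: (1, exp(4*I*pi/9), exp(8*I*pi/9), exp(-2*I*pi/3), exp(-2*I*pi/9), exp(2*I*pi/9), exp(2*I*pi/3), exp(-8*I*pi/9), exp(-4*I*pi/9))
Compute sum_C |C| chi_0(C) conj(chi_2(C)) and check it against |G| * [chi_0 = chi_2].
Sum = 0; so <chi_0, chi_2> = 0 (distinct irreducibles are orthogonal).

Working: Compute term by term over conjugacy classes (|C| * chi_0(C) * conj(chi_2(C))):
  1*(1)*conj(1) + 1*(1)*conj(exp(4*I*pi/9)) + 1*(1)*conj(exp(8*I*pi/9)) + 1*(1)*conj(exp(-2*I*pi/3)) + 1*(1)*conj(exp(-2*I*pi/9)) + 1*(1)*conj(exp(2*I*pi/9)) + 1*(1)*conj(exp(2*I*pi/3)) + 1*(1)*conj(exp(-8*I*pi/9)) + 1*(1)*conj(exp(-4*I*pi/9))
  = (1) + (exp(-4*I*pi/9)) + (exp(-8*I*pi/9)) + (exp(2*I*pi/3)) + (exp(2*I*pi/9)) + (exp(-2*I*pi/9)) + (exp(-2*I*pi/3)) + (exp(8*I*pi/9)) + (exp(4*I*pi/9))
  = 0.
(Exp terms are combined using exp(i*s)*conj(exp(i*t)) = exp(i*(s-t)), and sums of them are collapsed using the identity that for every m > 1 the m distinct m-th roots of unity sum to 0, e.g. 1 + exp(2*I*pi/3) + exp(-2*I*pi/3) = 0.)
Dividing by |G| = 9 gives 0/9 = 0, matching the row-orthogonality relation <chi_0, chi_2> = [chi_0 = chi_2].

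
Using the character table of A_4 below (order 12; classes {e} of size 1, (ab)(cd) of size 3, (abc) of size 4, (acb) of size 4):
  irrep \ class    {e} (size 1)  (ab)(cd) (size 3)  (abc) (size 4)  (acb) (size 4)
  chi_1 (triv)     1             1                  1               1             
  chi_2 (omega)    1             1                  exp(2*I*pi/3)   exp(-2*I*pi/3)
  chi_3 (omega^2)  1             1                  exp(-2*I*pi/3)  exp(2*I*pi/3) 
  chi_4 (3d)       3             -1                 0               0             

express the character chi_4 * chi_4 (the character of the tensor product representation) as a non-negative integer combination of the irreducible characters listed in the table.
chi_4 tensor chi_4 = chi_1 + chi_2 + chi_3 + 2*chi_4 (all other irreducibles have multiplicity 0).

Solution. The character of a tensor product is the pointwise product (chi_4 * chi_4)(C) = chi_4(C) * chi_4(C):
  {e}: (3)*(3), (ab)(cd): (-1)*(-1), (abc): (0)*(0), (acb): (0)*(0)
so (chi_4 * chi_4) takes values
  {e} -> 9, (ab)(cd) -> 1, (abc) -> 0, (acb) -> 0.
Now take the inner product of this character with each irreducible chi from the table, <chi_4*chi_4, chi> = (1/12) sum_C |C| (chi_4*chi_4)(C) conj(chi(C)):
  <chi_4*chi_4, chi_1> = (1/12)[1*(9)*conj(1) + 3*(1)*conj(1) + 4*(0)*conj(1) + 4*(0)*conj(1)]
      = (1/12)[(9) + (3) + (0) + (0)] = 12/12 = 1
  <chi_4*chi_4, chi_2> = (1/12)[1*(9)*conj(1) + 3*(1)*conj(1) + 4*(0)*conj(exp(2*I*pi/3)) + 4*(0)*conj(exp(-2*I*pi/3))]
      = (1/12)[(9) + (3) + (0) + (0)] = 12/12 = 1
  <chi_4*chi_4, chi_3> = (1/12)[1*(9)*conj(1) + 3*(1)*conj(1) + 4*(0)*conj(exp(-2*I*pi/3)) + 4*(0)*conj(exp(2*I*pi/3))]
      = (1/12)[(9) + (3) + (0) + (0)] = 12/12 = 1
  <chi_4*chi_4, chi_4> = (1/12)[1*(9)*conj(3) + 3*(1)*conj(-1) + 4*(0)*conj(0) + 4*(0)*conj(0)]
      = (1/12)[(27) + (-3) + (0) + (0)] = 24/12 = 2
(Exp terms are combined using exp(i*s)*conj(exp(i*t)) = exp(i*(s-t)), and sums of them are collapsed using the identity that for every m > 1 the m distinct m-th roots of unity sum to 0, e.g. 1 + exp(2*I*pi/3) + exp(-2*I*pi/3) = 0.)
Hence the multiplicities are chi_1: 1, chi_2: 1, chi_3: 1, chi_4: 2. Dimension check: dim(chi_4)*dim(chi_4) = 3*3 = 9 and sum (mult * dim) = 1*1 + 1*1 + 1*1 + 2*3 = 9.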